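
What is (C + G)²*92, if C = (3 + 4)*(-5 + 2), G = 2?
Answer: 33212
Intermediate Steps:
C = -21 (C = 7*(-3) = -21)
(C + G)²*92 = (-21 + 2)²*92 = (-19)²*92 = 361*92 = 33212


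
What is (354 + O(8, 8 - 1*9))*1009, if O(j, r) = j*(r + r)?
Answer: 341042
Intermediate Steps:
O(j, r) = 2*j*r (O(j, r) = j*(2*r) = 2*j*r)
(354 + O(8, 8 - 1*9))*1009 = (354 + 2*8*(8 - 1*9))*1009 = (354 + 2*8*(8 - 9))*1009 = (354 + 2*8*(-1))*1009 = (354 - 16)*1009 = 338*1009 = 341042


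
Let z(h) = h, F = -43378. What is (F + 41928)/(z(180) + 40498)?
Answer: -725/20339 ≈ -0.035646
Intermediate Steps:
(F + 41928)/(z(180) + 40498) = (-43378 + 41928)/(180 + 40498) = -1450/40678 = -1450*1/40678 = -725/20339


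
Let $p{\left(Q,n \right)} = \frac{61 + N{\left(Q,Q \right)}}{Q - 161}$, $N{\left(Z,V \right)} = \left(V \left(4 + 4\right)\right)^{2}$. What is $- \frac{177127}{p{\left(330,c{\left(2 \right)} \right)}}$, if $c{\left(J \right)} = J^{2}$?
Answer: $- \frac{29934463}{6969661} \approx -4.295$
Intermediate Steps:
$N{\left(Z,V \right)} = 64 V^{2}$ ($N{\left(Z,V \right)} = \left(V 8\right)^{2} = \left(8 V\right)^{2} = 64 V^{2}$)
$p{\left(Q,n \right)} = \frac{61 + 64 Q^{2}}{-161 + Q}$ ($p{\left(Q,n \right)} = \frac{61 + 64 Q^{2}}{Q - 161} = \frac{61 + 64 Q^{2}}{-161 + Q}$)
$- \frac{177127}{p{\left(330,c{\left(2 \right)} \right)}} = - \frac{177127}{\frac{1}{-161 + 330} \left(61 + 64 \cdot 330^{2}\right)} = - \frac{177127}{\frac{1}{169} \left(61 + 64 \cdot 108900\right)} = - \frac{177127}{\frac{1}{169} \left(61 + 6969600\right)} = - \frac{177127}{\frac{1}{169} \cdot 6969661} = - \frac{177127}{\frac{6969661}{169}} = \left(-177127\right) \frac{169}{6969661} = - \frac{29934463}{6969661}$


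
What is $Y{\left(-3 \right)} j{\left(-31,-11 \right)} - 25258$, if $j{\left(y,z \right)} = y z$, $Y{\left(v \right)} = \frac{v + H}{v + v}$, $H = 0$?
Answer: $- \frac{50175}{2} \approx -25088.0$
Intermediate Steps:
$Y{\left(v \right)} = \frac{1}{2}$ ($Y{\left(v \right)} = \frac{v + 0}{v + v} = \frac{v}{2 v} = v \frac{1}{2 v} = \frac{1}{2}$)
$Y{\left(-3 \right)} j{\left(-31,-11 \right)} - 25258 = \frac{\left(-31\right) \left(-11\right)}{2} - 25258 = \frac{1}{2} \cdot 341 - 25258 = \frac{341}{2} - 25258 = - \frac{50175}{2}$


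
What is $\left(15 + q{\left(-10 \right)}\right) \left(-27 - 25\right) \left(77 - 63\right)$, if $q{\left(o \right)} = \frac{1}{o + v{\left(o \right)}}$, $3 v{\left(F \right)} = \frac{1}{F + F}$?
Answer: $- \frac{6519240}{601} \approx -10847.0$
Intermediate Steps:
$v{\left(F \right)} = \frac{1}{6 F}$ ($v{\left(F \right)} = \frac{1}{3 \left(F + F\right)} = \frac{1}{3 \cdot 2 F} = \frac{\frac{1}{2} \frac{1}{F}}{3} = \frac{1}{6 F}$)
$q{\left(o \right)} = \frac{1}{o + \frac{1}{6 o}}$
$\left(15 + q{\left(-10 \right)}\right) \left(-27 - 25\right) \left(77 - 63\right) = \left(15 + 6 \left(-10\right) \frac{1}{1 + 6 \left(-10\right)^{2}}\right) \left(-27 - 25\right) \left(77 - 63\right) = \left(15 + 6 \left(-10\right) \frac{1}{1 + 6 \cdot 100}\right) \left(\left(-52\right) 14\right) = \left(15 + 6 \left(-10\right) \frac{1}{1 + 600}\right) \left(-728\right) = \left(15 + 6 \left(-10\right) \frac{1}{601}\right) \left(-728\right) = \left(15 - \frac{60}{601}\right) \left(-728\right) = \frac{8955}{601} \left(-728\right) = - \frac{6519240}{601}$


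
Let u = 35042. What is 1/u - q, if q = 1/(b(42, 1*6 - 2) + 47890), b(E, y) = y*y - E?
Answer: 6411/838625144 ≈ 7.6447e-6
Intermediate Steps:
b(E, y) = y² - E
q = 1/47864 (q = 1/(((1*6 - 2)² - 1*42) + 47890) = 1/(((6 - 2)² - 42) + 47890) = 1/((4² - 42) + 47890) = 1/((16 - 42) + 47890) = 1/(-26 + 47890) = 1/47864 ≈ 2.0893e-5)
1/u - q = 1/35042 - 1*1/47864 = 1/35042 - 1/47864 = 6411/838625144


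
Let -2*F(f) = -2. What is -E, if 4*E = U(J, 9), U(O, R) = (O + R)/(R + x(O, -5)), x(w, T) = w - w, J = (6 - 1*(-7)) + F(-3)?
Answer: -23/36 ≈ -0.63889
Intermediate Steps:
F(f) = 1 (F(f) = -1/2*(-2) = 1)
J = 14 (J = (6 - 1*(-7)) + 1 = (6 + 7) + 1 = 13 + 1 = 14)
x(w, T) = 0
U(O, R) = (O + R)/R (U(O, R) = (O + R)/(R + 0) = (O + R)/R)
E = 23/36 (E = ((14 + 9)/9)/4 = ((1/9)*23)/4 = (1/4)*(23/9) = 23/36 ≈ 0.63889)
-E = -1*23/36 = -23/36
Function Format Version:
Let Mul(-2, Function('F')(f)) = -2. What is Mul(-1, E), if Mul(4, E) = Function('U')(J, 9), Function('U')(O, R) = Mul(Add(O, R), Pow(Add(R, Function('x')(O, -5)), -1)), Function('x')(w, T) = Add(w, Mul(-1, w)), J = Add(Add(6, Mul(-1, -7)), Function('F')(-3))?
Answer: Rational(-23, 36) ≈ -0.63889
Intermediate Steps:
Function('F')(f) = 1 (Function('F')(f) = Mul(Rational(-1, 2), -2) = 1)
J = 14 (J = Add(Add(6, Mul(-1, -7)), 1) = Add(Add(6, 7), 1) = Add(13, 1) = 14)
Function('x')(w, T) = 0
Function('U')(O, R) = Mul(Pow(R, -1), Add(O, R)) (Function('U')(O, R) = Mul(Add(O, R), Pow(Add(R, 0), -1)) = Mul(Add(O, R), Pow(R, -1)) = Mul(Pow(R, -1), Add(O, R)))
E = Rational(23, 36) (E = Mul(Rational(1, 4), Mul(Pow(9, -1), Add(14, 9))) = Mul(Rational(1, 4), Mul(Rational(1, 9), 23)) = Mul(Rational(1, 4), Rational(23, 9)) = Rational(23, 36) ≈ 0.63889)
Mul(-1, E) = Mul(-1, Rational(23, 36)) = Rational(-23, 36)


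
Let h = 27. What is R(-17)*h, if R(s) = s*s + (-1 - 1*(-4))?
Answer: 7884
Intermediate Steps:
R(s) = 3 + s² (R(s) = s² + (-1 + 4) = s² + 3 = 3 + s²)
R(-17)*h = (3 + (-17)²)*27 = (3 + 289)*27 = 292*27 = 7884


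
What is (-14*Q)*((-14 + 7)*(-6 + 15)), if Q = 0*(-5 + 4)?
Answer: 0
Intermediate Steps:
Q = 0 (Q = 0*(-1) = 0)
(-14*Q)*((-14 + 7)*(-6 + 15)) = (-14*0)*((-14 + 7)*(-6 + 15)) = 0*(-7*9) = 0*(-63) = 0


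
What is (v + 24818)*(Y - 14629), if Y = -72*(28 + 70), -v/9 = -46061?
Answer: -9527673395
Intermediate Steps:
v = 414549 (v = -9*(-46061) = 414549)
Y = -7056 (Y = -72*98 = -7056)
(v + 24818)*(Y - 14629) = (414549 + 24818)*(-7056 - 14629) = 439367*(-21685) = -9527673395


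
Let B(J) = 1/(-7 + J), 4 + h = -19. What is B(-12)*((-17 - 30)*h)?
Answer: -1081/19 ≈ -56.895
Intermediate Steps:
h = -23 (h = -4 - 19 = -23)
B(-12)*((-17 - 30)*h) = ((-17 - 30)*(-23))/(-7 - 12) = (-47*(-23))/(-19) = -1/19*1081 = -1081/19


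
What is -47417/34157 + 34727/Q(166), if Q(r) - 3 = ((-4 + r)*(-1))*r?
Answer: -2461165852/918447573 ≈ -2.6797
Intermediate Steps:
Q(r) = 3 + r*(4 - r) (Q(r) = 3 + ((-4 + r)*(-1))*r = 3 + (4 - r)*r = 3 + r*(4 - r))
-47417/34157 + 34727/Q(166) = -47417/34157 + 34727/(3 - 1*166² + 4*166) = -47417*1/34157 + 34727/(3 - 1*27556 + 664) = -47417/34157 + 34727/(3 - 27556 + 664) = -47417/34157 + 34727/(-26889) = -47417/34157 + 34727*(-1/26889) = -47417/34157 - 34727/26889 = -2461165852/918447573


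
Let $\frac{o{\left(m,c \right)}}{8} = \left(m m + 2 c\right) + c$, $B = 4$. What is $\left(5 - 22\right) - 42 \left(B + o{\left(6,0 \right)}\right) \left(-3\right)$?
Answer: $36775$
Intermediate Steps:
$o{\left(m,c \right)} = 8 m^{2} + 24 c$ ($o{\left(m,c \right)} = 8 \left(\left(m m + 2 c\right) + c\right) = 8 \left(\left(m^{2} + 2 c\right) + c\right) = 8 \left(m^{2} + 3 c\right) = 8 m^{2} + 24 c$)
$\left(5 - 22\right) - 42 \left(B + o{\left(6,0 \right)}\right) \left(-3\right) = \left(5 - 22\right) - 42 \left(4 + \left(8 \cdot 6^{2} + 24 \cdot 0\right)\right) \left(-3\right) = \left(5 - 22\right) - 42 \left(4 + \left(8 \cdot 36 + 0\right)\right) \left(-3\right) = -17 - 42 \left(4 + \left(288 + 0\right)\right) \left(-3\right) = -17 - 42 \left(4 + 288\right) \left(-3\right) = -17 - 42 \cdot 292 \left(-3\right) = -17 - -36792 = -17 + 36792 = 36775$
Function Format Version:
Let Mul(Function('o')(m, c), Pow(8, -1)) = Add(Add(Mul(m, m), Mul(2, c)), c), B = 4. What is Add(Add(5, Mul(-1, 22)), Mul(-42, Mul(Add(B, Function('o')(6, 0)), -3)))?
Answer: 36775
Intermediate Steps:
Function('o')(m, c) = Add(Mul(8, Pow(m, 2)), Mul(24, c)) (Function('o')(m, c) = Mul(8, Add(Add(Mul(m, m), Mul(2, c)), c)) = Mul(8, Add(Add(Pow(m, 2), Mul(2, c)), c)) = Mul(8, Add(Pow(m, 2), Mul(3, c))) = Add(Mul(8, Pow(m, 2)), Mul(24, c)))
Add(Add(5, Mul(-1, 22)), Mul(-42, Mul(Add(B, Function('o')(6, 0)), -3))) = Add(Add(5, Mul(-1, 22)), Mul(-42, Mul(Add(4, Add(Mul(8, Pow(6, 2)), Mul(24, 0))), -3))) = Add(Add(5, -22), Mul(-42, Mul(Add(4, Add(Mul(8, 36), 0)), -3))) = Add(-17, Mul(-42, Mul(Add(4, Add(288, 0)), -3))) = Add(-17, Mul(-42, Mul(Add(4, 288), -3))) = Add(-17, Mul(-42, Mul(292, -3))) = Add(-17, Mul(-42, -876)) = Add(-17, 36792) = 36775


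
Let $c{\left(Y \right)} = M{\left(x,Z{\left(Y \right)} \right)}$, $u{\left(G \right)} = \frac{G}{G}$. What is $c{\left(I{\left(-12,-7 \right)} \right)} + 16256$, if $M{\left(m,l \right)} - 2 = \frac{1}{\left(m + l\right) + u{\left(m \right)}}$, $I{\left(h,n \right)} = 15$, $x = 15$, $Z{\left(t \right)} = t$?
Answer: $\frac{503999}{31} \approx 16258.0$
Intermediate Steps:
$u{\left(G \right)} = 1$
$M{\left(m,l \right)} = 2 + \frac{1}{1 + l + m}$ ($M{\left(m,l \right)} = 2 + \frac{1}{\left(m + l\right) + 1} = 2 + \frac{1}{\left(l + m\right) + 1} = 2 + \frac{1}{1 + l + m}$)
$c{\left(Y \right)} = \frac{33 + 2 Y}{16 + Y}$ ($c{\left(Y \right)} = \frac{3 + 2 Y + 2 \cdot 15}{1 + Y + 15} = \frac{3 + 2 Y + 30}{16 + Y} = \frac{33 + 2 Y}{16 + Y}$)
$c{\left(I{\left(-12,-7 \right)} \right)} + 16256 = \frac{33 + 2 \cdot 15}{16 + 15} + 16256 = \frac{33 + 30}{31} + 16256 = \frac{1}{31} \cdot 63 + 16256 = \frac{63}{31} + 16256 = \frac{503999}{31}$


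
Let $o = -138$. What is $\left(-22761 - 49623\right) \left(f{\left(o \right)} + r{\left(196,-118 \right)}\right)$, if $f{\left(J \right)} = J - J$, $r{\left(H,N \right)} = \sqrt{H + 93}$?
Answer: $-1230528$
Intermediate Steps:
$r{\left(H,N \right)} = \sqrt{93 + H}$
$f{\left(J \right)} = 0$
$\left(-22761 - 49623\right) \left(f{\left(o \right)} + r{\left(196,-118 \right)}\right) = \left(-22761 - 49623\right) \left(0 + \sqrt{93 + 196}\right) = - 72384 \left(0 + \sqrt{289}\right) = - 72384 \left(0 + 17\right) = \left(-72384\right) 17 = -1230528$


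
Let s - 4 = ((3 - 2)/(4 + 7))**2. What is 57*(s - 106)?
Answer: -703437/121 ≈ -5813.5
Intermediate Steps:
s = 485/121 (s = 4 + ((3 - 2)/(4 + 7))**2 = 4 + (1/11)**2 = 4 + 1/121 = 485/121 ≈ 4.0083)
57*(s - 106) = 57*(485/121 - 106) = 57*(-12341/121) = -703437/121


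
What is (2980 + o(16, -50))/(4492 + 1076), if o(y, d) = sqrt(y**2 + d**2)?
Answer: 745/1392 + sqrt(689)/2784 ≈ 0.54463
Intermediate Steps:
o(y, d) = sqrt(d**2 + y**2)
(2980 + o(16, -50))/(4492 + 1076) = (2980 + sqrt((-50)**2 + 16**2))/(4492 + 1076) = (2980 + sqrt(2500 + 256))/5568 = (2980 + sqrt(2756))*(1/5568) = (2980 + 2*sqrt(689))*(1/5568) = 745/1392 + sqrt(689)/2784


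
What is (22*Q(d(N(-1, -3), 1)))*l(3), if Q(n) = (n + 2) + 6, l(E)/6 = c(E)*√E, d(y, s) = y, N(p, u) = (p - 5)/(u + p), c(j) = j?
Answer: 3762*√3 ≈ 6516.0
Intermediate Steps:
N(p, u) = (-5 + p)/(p + u)
l(E) = 6*E^(3/2) (l(E) = 6*(E*√E) = 6*E^(3/2))
Q(n) = 8 + n (Q(n) = (2 + n) + 6 = 8 + n)
(22*Q(d(N(-1, -3), 1)))*l(3) = (22*(8 + (-5 - 1)/(-1 - 3)))*(6*3^(3/2)) = (22*(8 - 6/(-4)))*(6*(3*√3)) = (22*(8 - ¼*(-6)))*(18*√3) = (22*(8 + 3/2))*(18*√3) = (22*(19/2))*(18*√3) = 209*(18*√3) = 3762*√3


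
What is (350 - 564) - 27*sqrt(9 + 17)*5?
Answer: -214 - 135*sqrt(26) ≈ -902.37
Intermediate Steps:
(350 - 564) - 27*sqrt(9 + 17)*5 = -214 - 27*sqrt(26)*5 = -214 - 135*sqrt(26)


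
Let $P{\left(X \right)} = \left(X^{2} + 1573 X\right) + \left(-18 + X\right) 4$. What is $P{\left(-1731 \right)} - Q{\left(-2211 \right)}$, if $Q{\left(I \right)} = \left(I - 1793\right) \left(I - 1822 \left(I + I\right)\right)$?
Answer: $32251177194$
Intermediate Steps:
$Q{\left(I \right)} = - 3643 I \left(-1793 + I\right)$ ($Q{\left(I \right)} = \left(-1793 + I\right) \left(I - 1822 \cdot 2 I\right) = \left(-1793 + I\right) \left(I - 3644 I\right) = \left(-1793 + I\right) \left(- 3643 I\right) = - 3643 I \left(-1793 + I\right)$)
$P{\left(X \right)} = -72 + X^{2} + 1577 X$ ($P{\left(X \right)} = \left(X^{2} + 1573 X\right) + \left(-72 + 4 X\right) = -72 + X^{2} + 1577 X$)
$P{\left(-1731 \right)} - Q{\left(-2211 \right)} = \left(-72 + \left(-1731\right)^{2} + 1577 \left(-1731\right)\right) - 3643 \left(-2211\right) \left(1793 - -2211\right) = \left(-72 + 2996361 - 2729787\right) - 3643 \left(-2211\right) \left(1793 + 2211\right) = 266502 - 3643 \left(-2211\right) 4004 = 266502 - -32250910692 = 266502 + 32250910692 = 32251177194$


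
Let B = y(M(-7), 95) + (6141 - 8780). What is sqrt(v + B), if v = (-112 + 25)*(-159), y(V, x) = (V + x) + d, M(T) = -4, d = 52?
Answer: sqrt(11337) ≈ 106.48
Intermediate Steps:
y(V, x) = 52 + V + x (y(V, x) = (V + x) + 52 = 52 + V + x)
v = 13833 (v = -87*(-159) = 13833)
B = -2496 (B = (52 - 4 + 95) + (6141 - 8780) = 143 - 2639 = -2496)
sqrt(v + B) = sqrt(13833 - 2496) = sqrt(11337)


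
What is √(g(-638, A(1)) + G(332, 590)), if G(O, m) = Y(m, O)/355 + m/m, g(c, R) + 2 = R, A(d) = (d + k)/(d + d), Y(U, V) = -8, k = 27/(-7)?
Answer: I*√15136135/2485 ≈ 1.5656*I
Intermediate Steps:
k = -27/7 (k = 27*(-⅐) = -27/7 ≈ -3.8571)
A(d) = (-27/7 + d)/(2*d) (A(d) = (d - 27/7)/(d + d) = (-27/7 + d)/((2*d)) = (-27/7 + d)*(1/(2*d)) = (-27/7 + d)/(2*d))
g(c, R) = -2 + R
G(O, m) = 347/355 (G(O, m) = -8/355 + m/m = -8*1/355 + 1 = -8/355 + 1 = 347/355)
√(g(-638, A(1)) + G(332, 590)) = √((-2 + (1/14)*(-27 + 7*1)/1) + 347/355) = √((-2 + (1/14)*1*(-27 + 7)) + 347/355) = √((-2 + (1/14)*1*(-20)) + 347/355) = √((-2 - 10/7) + 347/355) = √(-24/7 + 347/355) = √(-6091/2485) = I*√15136135/2485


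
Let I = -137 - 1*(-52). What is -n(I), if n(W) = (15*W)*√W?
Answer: 1275*I*√85 ≈ 11755.0*I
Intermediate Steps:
I = -85 (I = -137 + 52 = -85)
n(W) = 15*W^(3/2)
-n(I) = -15*(-85)^(3/2) = -15*(-85*I*√85) = -(-1275)*I*√85 = 1275*I*√85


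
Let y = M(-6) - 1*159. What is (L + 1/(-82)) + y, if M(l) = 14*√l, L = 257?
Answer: 8035/82 + 14*I*√6 ≈ 97.988 + 34.293*I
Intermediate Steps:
y = -159 + 14*I*√6 (y = 14*√(-6) - 1*159 = 14*(I*√6) - 159 = 14*I*√6 - 159 = -159 + 14*I*√6 ≈ -159.0 + 34.293*I)
(L + 1/(-82)) + y = (257 + 1/(-82)) + (-159 + 14*I*√6) = (257 - 1/82) + (-159 + 14*I*√6) = 21073/82 + (-159 + 14*I*√6) = 8035/82 + 14*I*√6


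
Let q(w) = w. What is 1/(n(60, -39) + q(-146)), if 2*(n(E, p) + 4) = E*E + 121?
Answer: 2/3421 ≈ 0.00058462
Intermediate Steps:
n(E, p) = 113/2 + E²/2 (n(E, p) = -4 + (E*E + 121)/2 = -4 + (E² + 121)/2 = -4 + (121 + E²)/2 = -4 + (121/2 + E²/2) = 113/2 + E²/2)
1/(n(60, -39) + q(-146)) = 1/((113/2 + (½)*60²) - 146) = 1/((113/2 + (½)*3600) - 146) = 1/((113/2 + 1800) - 146) = 1/(3713/2 - 146) = 1/(3421/2) = 2/3421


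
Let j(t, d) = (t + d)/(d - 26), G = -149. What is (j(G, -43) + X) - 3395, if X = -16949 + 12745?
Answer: -174713/23 ≈ -7596.2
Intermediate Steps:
X = -4204
j(t, d) = (d + t)/(-26 + d)
(j(G, -43) + X) - 3395 = ((-43 - 149)/(-26 - 43) - 4204) - 3395 = (-192/(-69) - 4204) - 3395 = (-1/69*(-192) - 4204) - 3395 = (64/23 - 4204) - 3395 = -96628/23 - 3395 = -174713/23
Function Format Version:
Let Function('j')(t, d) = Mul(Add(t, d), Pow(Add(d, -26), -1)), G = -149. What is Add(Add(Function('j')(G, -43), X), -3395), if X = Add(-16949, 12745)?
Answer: Rational(-174713, 23) ≈ -7596.2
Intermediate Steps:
X = -4204
Function('j')(t, d) = Mul(Pow(Add(-26, d), -1), Add(d, t)) (Function('j')(t, d) = Mul(Add(d, t), Pow(Add(-26, d), -1)) = Mul(Pow(Add(-26, d), -1), Add(d, t)))
Add(Add(Function('j')(G, -43), X), -3395) = Add(Add(Mul(Pow(Add(-26, -43), -1), Add(-43, -149)), -4204), -3395) = Add(Add(Mul(Pow(-69, -1), -192), -4204), -3395) = Add(Add(Mul(Rational(-1, 69), -192), -4204), -3395) = Add(Add(Rational(64, 23), -4204), -3395) = Add(Rational(-96628, 23), -3395) = Rational(-174713, 23)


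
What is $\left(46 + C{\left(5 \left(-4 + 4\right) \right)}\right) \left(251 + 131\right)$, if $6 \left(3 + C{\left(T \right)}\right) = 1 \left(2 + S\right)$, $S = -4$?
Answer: $\frac{48896}{3} \approx 16299.0$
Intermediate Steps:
$C{\left(T \right)} = - \frac{10}{3}$ ($C{\left(T \right)} = -3 + \frac{1 \left(2 - 4\right)}{6} = -3 + \frac{1 \left(-2\right)}{6} = -3 + \frac{1}{6} \left(-2\right) = -3 - \frac{1}{3} = - \frac{10}{3}$)
$\left(46 + C{\left(5 \left(-4 + 4\right) \right)}\right) \left(251 + 131\right) = \left(46 - \frac{10}{3}\right) \left(251 + 131\right) = \frac{128}{3} \cdot 382 = \frac{48896}{3}$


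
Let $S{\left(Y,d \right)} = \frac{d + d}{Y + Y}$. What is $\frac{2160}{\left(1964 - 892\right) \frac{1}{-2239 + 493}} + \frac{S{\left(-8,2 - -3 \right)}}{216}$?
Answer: $- \frac{407307215}{115776} \approx -3518.1$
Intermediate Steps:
$S{\left(Y,d \right)} = \frac{d}{Y}$ ($S{\left(Y,d \right)} = \frac{2 d}{2 Y} = 2 d \frac{1}{2 Y} = \frac{d}{Y}$)
$\frac{2160}{\left(1964 - 892\right) \frac{1}{-2239 + 493}} + \frac{S{\left(-8,2 - -3 \right)}}{216} = \frac{2160}{\left(1964 - 892\right) \frac{1}{-2239 + 493}} + \frac{\left(2 - -3\right) \frac{1}{-8}}{216} = \frac{2160}{1072 \frac{1}{-1746}} + \left(2 + 3\right) \left(- \frac{1}{8}\right) \frac{1}{216} = \frac{2160}{1072 \left(- \frac{1}{1746}\right)} + 5 \left(- \frac{1}{8}\right) \frac{1}{216} = \frac{2160}{- \frac{536}{873}} - \frac{5}{1728} = 2160 \left(- \frac{873}{536}\right) - \frac{5}{1728} = - \frac{235710}{67} - \frac{5}{1728} = - \frac{407307215}{115776}$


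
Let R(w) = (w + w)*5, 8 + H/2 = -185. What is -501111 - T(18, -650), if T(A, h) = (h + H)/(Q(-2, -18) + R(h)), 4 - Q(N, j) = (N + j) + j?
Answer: -1618087937/3229 ≈ -5.0111e+5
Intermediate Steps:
Q(N, j) = 4 - N - 2*j (Q(N, j) = 4 - ((N + j) + j) = 4 - (N + 2*j) = 4 + (-N - 2*j) = 4 - N - 2*j)
H = -386 (H = -16 + 2*(-185) = -16 - 370 = -386)
R(w) = 10*w (R(w) = (2*w)*5 = 10*w)
T(A, h) = (-386 + h)/(42 + 10*h) (T(A, h) = (h - 386)/((4 - 1*(-2) - 2*(-18)) + 10*h) = (-386 + h)/((4 + 2 + 36) + 10*h) = (-386 + h)/(42 + 10*h))
-501111 - T(18, -650) = -501111 - (-386 - 650)/(2*(21 + 5*(-650))) = -501111 - (-1036)/(2*(21 - 3250)) = -501111 - (-1036)/(2*(-3229)) = -501111 - (-1)*(-1036)/(2*3229) = -501111 - 1*518/3229 = -501111 - 518/3229 = -1618087937/3229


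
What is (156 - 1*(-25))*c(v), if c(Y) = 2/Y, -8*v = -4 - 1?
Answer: 2896/5 ≈ 579.20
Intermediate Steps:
v = 5/8 (v = -(-4 - 1)/8 = -1/8*(-5) = 5/8 ≈ 0.62500)
(156 - 1*(-25))*c(v) = (156 - 1*(-25))*(2/(5/8)) = (156 + 25)*(2*(8/5)) = 181*(16/5) = 2896/5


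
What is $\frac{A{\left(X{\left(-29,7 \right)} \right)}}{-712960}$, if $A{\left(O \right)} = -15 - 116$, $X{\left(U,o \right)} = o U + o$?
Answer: $\frac{131}{712960} \approx 0.00018374$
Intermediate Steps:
$X{\left(U,o \right)} = o + U o$ ($X{\left(U,o \right)} = U o + o = o + U o$)
$A{\left(O \right)} = -131$
$\frac{A{\left(X{\left(-29,7 \right)} \right)}}{-712960} = - \frac{131}{-712960} = \left(-131\right) \left(- \frac{1}{712960}\right) = \frac{131}{712960}$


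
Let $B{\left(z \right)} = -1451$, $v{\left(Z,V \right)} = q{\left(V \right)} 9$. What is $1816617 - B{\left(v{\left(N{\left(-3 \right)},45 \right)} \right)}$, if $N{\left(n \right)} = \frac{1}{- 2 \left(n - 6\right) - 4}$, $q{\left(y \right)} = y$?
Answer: $1818068$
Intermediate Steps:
$N{\left(n \right)} = \frac{1}{8 - 2 n}$ ($N{\left(n \right)} = \frac{1}{- 2 \left(-6 + n\right) - 4} = \frac{1}{\left(12 - 2 n\right) - 4} = \frac{1}{8 - 2 n}$)
$v{\left(Z,V \right)} = 9 V$ ($v{\left(Z,V \right)} = V 9 = 9 V$)
$1816617 - B{\left(v{\left(N{\left(-3 \right)},45 \right)} \right)} = 1816617 - -1451 = 1816617 + 1451 = 1818068$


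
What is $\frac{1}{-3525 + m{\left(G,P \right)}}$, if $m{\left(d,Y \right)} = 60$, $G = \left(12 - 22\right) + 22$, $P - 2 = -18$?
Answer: $- \frac{1}{3465} \approx -0.0002886$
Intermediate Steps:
$P = -16$ ($P = 2 - 18 = -16$)
$G = 12$ ($G = -10 + 22 = 12$)
$\frac{1}{-3525 + m{\left(G,P \right)}} = \frac{1}{-3525 + 60} = \frac{1}{-3465} = - \frac{1}{3465}$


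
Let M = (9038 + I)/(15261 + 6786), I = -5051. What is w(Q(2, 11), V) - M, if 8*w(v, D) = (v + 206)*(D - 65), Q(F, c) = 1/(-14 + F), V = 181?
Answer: 526590095/176376 ≈ 2985.6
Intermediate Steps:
w(v, D) = (-65 + D)*(206 + v)/8 (w(v, D) = ((v + 206)*(D - 65))/8 = ((206 + v)*(-65 + D))/8 = ((-65 + D)*(206 + v))/8 = (-65 + D)*(206 + v)/8)
M = 1329/7349 (M = (9038 - 5051)/(15261 + 6786) = 3987/22047 = 3987*(1/22047) = 1329/7349 ≈ 0.18084)
w(Q(2, 11), V) - M = (-6695/4 - 65/(8*(-14 + 2)) + (103/4)*181 + (1/8)*181/(-14 + 2)) - 1*1329/7349 = (-6695/4 - 65/8/(-12) + 18643/4 + (1/8)*181/(-12)) - 1329/7349 = (-6695/4 - 65/8*(-1/12) + 18643/4 + (1/8)*181*(-1/12)) - 1329/7349 = (-6695/4 + 65/96 + 18643/4 - 181/96) - 1329/7349 = 71659/24 - 1329/7349 = 526590095/176376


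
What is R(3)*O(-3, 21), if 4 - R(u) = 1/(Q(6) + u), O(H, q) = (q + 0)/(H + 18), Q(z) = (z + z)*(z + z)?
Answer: 587/105 ≈ 5.5905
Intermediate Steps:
Q(z) = 4*z² (Q(z) = (2*z)*(2*z) = 4*z²)
O(H, q) = q/(18 + H)
R(u) = 4 - 1/(144 + u) (R(u) = 4 - 1/(4*6² + u) = 4 - 1/(4*36 + u) = 4 - 1/(144 + u))
R(3)*O(-3, 21) = ((575 + 4*3)/(144 + 3))*(21/(18 - 3)) = ((575 + 12)/147)*(21/15) = ((1/147)*587)*(21*(1/15)) = (587/147)*(7/5) = 587/105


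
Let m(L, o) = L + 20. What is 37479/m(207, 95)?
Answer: 37479/227 ≈ 165.11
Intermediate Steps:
m(L, o) = 20 + L
37479/m(207, 95) = 37479/(20 + 207) = 37479/227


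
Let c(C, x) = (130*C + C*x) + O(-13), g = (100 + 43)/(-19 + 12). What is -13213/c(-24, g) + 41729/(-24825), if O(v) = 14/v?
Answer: 19859151917/5943154650 ≈ 3.3415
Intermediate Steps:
g = -143/7 (g = 143/(-7) = 143*(-⅐) = -143/7 ≈ -20.429)
c(C, x) = -14/13 + 130*C + C*x (c(C, x) = (130*C + C*x) + 14/(-13) = (130*C + C*x) + 14*(-1/13) = (130*C + C*x) - 14/13 = -14/13 + 130*C + C*x)
-13213/c(-24, g) + 41729/(-24825) = -13213/(-14/13 + 130*(-24) - 24*(-143/7)) + 41729/(-24825) = -13213/(-14/13 - 3120 + 3432/7) + 41729*(-1/24825) = -13213/(-239402/91) - 41729/24825 = -13213*(-91/239402) - 41729/24825 = 1202383/239402 - 41729/24825 = 19859151917/5943154650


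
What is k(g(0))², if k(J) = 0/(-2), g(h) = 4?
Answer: 0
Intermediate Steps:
k(J) = 0 (k(J) = 0*(-½) = 0)
k(g(0))² = 0² = 0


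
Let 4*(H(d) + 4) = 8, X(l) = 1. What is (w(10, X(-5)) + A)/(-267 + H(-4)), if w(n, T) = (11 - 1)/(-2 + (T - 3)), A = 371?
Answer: -737/538 ≈ -1.3699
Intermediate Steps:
H(d) = -2 (H(d) = -4 + (¼)*8 = -4 + 2 = -2)
w(n, T) = 10/(-5 + T) (w(n, T) = 10/(-2 + (-3 + T)) = 10/(-5 + T))
(w(10, X(-5)) + A)/(-267 + H(-4)) = (10/(-5 + 1) + 371)/(-267 - 2) = (10/(-4) + 371)/(-269) = (10*(-¼) + 371)*(-1/269) = (-5/2 + 371)*(-1/269) = (737/2)*(-1/269) = -737/538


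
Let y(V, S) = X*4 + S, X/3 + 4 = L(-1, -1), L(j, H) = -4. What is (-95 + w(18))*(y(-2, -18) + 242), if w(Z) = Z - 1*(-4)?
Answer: -9344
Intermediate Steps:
w(Z) = 4 + Z (w(Z) = Z + 4 = 4 + Z)
X = -24 (X = -12 + 3*(-4) = -12 - 12 = -24)
y(V, S) = -96 + S (y(V, S) = -24*4 + S = -96 + S)
(-95 + w(18))*(y(-2, -18) + 242) = (-95 + (4 + 18))*((-96 - 18) + 242) = (-95 + 22)*(-114 + 242) = -73*128 = -9344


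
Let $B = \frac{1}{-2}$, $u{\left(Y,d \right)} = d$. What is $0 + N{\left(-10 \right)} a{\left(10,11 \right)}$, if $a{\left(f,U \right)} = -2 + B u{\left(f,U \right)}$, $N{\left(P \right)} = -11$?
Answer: $\frac{165}{2} \approx 82.5$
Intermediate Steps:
$B = - \frac{1}{2} \approx -0.5$
$a{\left(f,U \right)} = -2 - \frac{U}{2}$
$0 + N{\left(-10 \right)} a{\left(10,11 \right)} = 0 - 11 \left(-2 - \frac{11}{2}\right) = 0 - - \frac{165}{2} = 0 + \frac{165}{2} = \frac{165}{2}$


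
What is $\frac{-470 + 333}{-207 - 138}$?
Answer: $\frac{137}{345} \approx 0.3971$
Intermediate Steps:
$\frac{-470 + 333}{-207 - 138} = - \frac{137}{-345} = \left(-137\right) \left(- \frac{1}{345}\right) = \frac{137}{345}$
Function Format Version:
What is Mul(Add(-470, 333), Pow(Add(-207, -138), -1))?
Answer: Rational(137, 345) ≈ 0.39710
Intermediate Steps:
Mul(Add(-470, 333), Pow(Add(-207, -138), -1)) = Mul(-137, Pow(-345, -1)) = Mul(-137, Rational(-1, 345)) = Rational(137, 345)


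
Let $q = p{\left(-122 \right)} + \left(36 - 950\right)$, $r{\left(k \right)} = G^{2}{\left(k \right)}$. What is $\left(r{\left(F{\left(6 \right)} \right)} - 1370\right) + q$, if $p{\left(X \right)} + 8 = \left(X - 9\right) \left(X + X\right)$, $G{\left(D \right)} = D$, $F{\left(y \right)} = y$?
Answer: $29708$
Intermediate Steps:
$p{\left(X \right)} = -8 + 2 X \left(-9 + X\right)$ ($p{\left(X \right)} = -8 + \left(X - 9\right) \left(X + X\right) = -8 + \left(-9 + X\right) 2 X = -8 + 2 X \left(-9 + X\right)$)
$r{\left(k \right)} = k^{2}$
$q = 31042$ ($q = \left(-8 - -2196 + 2 \left(-122\right)^{2}\right) + \left(36 - 950\right) = \left(-8 + 2196 + 2 \cdot 14884\right) + \left(36 - 950\right) = \left(-8 + 2196 + 29768\right) - 914 = 31956 - 914 = 31042$)
$\left(r{\left(F{\left(6 \right)} \right)} - 1370\right) + q = \left(6^{2} - 1370\right) + 31042 = \left(36 - 1370\right) + 31042 = -1334 + 31042 = 29708$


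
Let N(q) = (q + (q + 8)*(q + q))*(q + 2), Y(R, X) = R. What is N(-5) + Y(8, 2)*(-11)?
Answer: 17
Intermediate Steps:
N(q) = (2 + q)*(q + 2*q*(8 + q)) (N(q) = (q + (8 + q)*(2*q))*(2 + q) = (q + 2*q*(8 + q))*(2 + q) = (2 + q)*(q + 2*q*(8 + q)))
N(-5) + Y(8, 2)*(-11) = -5*(34 + 2*(-5)**2 + 21*(-5)) + 8*(-11) = -5*(34 + 2*25 - 105) - 88 = -5*(34 + 50 - 105) - 88 = -5*(-21) - 88 = 105 - 88 = 17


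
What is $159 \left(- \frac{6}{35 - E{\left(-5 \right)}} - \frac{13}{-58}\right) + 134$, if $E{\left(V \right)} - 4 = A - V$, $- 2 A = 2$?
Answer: $\frac{23369}{174} \approx 134.3$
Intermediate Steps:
$A = -1$ ($A = \left(- \frac{1}{2}\right) 2 = -1$)
$E{\left(V \right)} = 3 - V$ ($E{\left(V \right)} = 4 - \left(1 + V\right) = 3 - V$)
$159 \left(- \frac{6}{35 - E{\left(-5 \right)}} - \frac{13}{-58}\right) + 134 = 159 \left(- \frac{6}{35 - \left(3 - -5\right)} - \frac{13}{-58}\right) + 134 = 159 \left(- \frac{6}{35 - \left(3 + 5\right)} - - \frac{13}{58}\right) + 134 = 159 \left(- \frac{6}{35 - 8} + \frac{13}{58}\right) + 134 = 159 \left(- \frac{6}{27} + \frac{13}{58}\right) + 134 = 159 \left(\left(-6\right) \frac{1}{27} + \frac{13}{58}\right) + 134 = 159 \left(- \frac{2}{9} + \frac{13}{58}\right) + 134 = 159 \cdot \frac{1}{522} + 134 = \frac{53}{174} + 134 = \frac{23369}{174}$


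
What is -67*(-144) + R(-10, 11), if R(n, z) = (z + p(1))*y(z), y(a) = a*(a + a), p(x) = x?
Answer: 12552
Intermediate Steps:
y(a) = 2*a² (y(a) = a*(2*a) = 2*a²)
R(n, z) = 2*z²*(1 + z) (R(n, z) = (z + 1)*(2*z²) = (1 + z)*(2*z²) = 2*z²*(1 + z))
-67*(-144) + R(-10, 11) = -67*(-144) + 2*11²*(1 + 11) = 9648 + 2*121*12 = 9648 + 2904 = 12552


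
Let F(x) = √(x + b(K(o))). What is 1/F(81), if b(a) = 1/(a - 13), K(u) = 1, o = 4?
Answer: 2*√2913/971 ≈ 0.11117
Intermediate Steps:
b(a) = 1/(-13 + a)
F(x) = √(-1/12 + x) (F(x) = √(x + 1/(-13 + 1)) = √(x + 1/(-12)) = √(x - 1/12) = √(-1/12 + x))
1/F(81) = 1/(√(-3 + 36*81)/6) = 1/(√(-3 + 2916)/6) = 1/(√2913/6) = 2*√2913/971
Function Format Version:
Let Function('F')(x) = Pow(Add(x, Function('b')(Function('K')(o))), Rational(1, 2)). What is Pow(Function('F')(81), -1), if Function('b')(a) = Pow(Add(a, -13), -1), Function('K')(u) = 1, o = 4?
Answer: Mul(Rational(2, 971), Pow(2913, Rational(1, 2))) ≈ 0.11117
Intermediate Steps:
Function('b')(a) = Pow(Add(-13, a), -1)
Function('F')(x) = Pow(Add(Rational(-1, 12), x), Rational(1, 2)) (Function('F')(x) = Pow(Add(x, Pow(Add(-13, 1), -1)), Rational(1, 2)) = Pow(Add(x, Pow(-12, -1)), Rational(1, 2)) = Pow(Add(x, Rational(-1, 12)), Rational(1, 2)) = Pow(Add(Rational(-1, 12), x), Rational(1, 2)))
Pow(Function('F')(81), -1) = Pow(Mul(Rational(1, 6), Pow(Add(-3, Mul(36, 81)), Rational(1, 2))), -1) = Pow(Mul(Rational(1, 6), Pow(Add(-3, 2916), Rational(1, 2))), -1) = Pow(Mul(Rational(1, 6), Pow(2913, Rational(1, 2))), -1) = Mul(Rational(2, 971), Pow(2913, Rational(1, 2)))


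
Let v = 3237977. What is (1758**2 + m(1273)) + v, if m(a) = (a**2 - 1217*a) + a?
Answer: 6401102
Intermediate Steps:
m(a) = a**2 - 1216*a
(1758**2 + m(1273)) + v = (1758**2 + 1273*(-1216 + 1273)) + 3237977 = (3090564 + 1273*57) + 3237977 = (3090564 + 72561) + 3237977 = 3163125 + 3237977 = 6401102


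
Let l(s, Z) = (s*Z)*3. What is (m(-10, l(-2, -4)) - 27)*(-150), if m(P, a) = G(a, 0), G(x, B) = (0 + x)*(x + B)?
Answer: -82350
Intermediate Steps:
l(s, Z) = 3*Z*s (l(s, Z) = (Z*s)*3 = 3*Z*s)
G(x, B) = x*(B + x)
m(P, a) = a**2 (m(P, a) = a*(0 + a) = a*a = a**2)
(m(-10, l(-2, -4)) - 27)*(-150) = ((3*(-4)*(-2))**2 - 27)*(-150) = (24**2 - 27)*(-150) = (576 - 27)*(-150) = 549*(-150) = -82350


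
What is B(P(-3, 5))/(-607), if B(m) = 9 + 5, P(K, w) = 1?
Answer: -14/607 ≈ -0.023064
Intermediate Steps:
B(m) = 14
B(P(-3, 5))/(-607) = 14/(-607) = 14*(-1/607) = -14/607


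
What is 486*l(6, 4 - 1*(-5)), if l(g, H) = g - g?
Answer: 0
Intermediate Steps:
l(g, H) = 0
486*l(6, 4 - 1*(-5)) = 486*0 = 0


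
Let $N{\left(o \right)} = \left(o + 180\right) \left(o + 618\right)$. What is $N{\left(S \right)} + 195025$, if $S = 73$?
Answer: $369848$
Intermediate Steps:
$N{\left(o \right)} = \left(180 + o\right) \left(618 + o\right)$
$N{\left(S \right)} + 195025 = \left(111240 + 73^{2} + 798 \cdot 73\right) + 195025 = \left(111240 + 5329 + 58254\right) + 195025 = 174823 + 195025 = 369848$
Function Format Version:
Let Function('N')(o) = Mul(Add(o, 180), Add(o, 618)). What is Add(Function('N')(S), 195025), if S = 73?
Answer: 369848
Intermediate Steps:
Function('N')(o) = Mul(Add(180, o), Add(618, o))
Add(Function('N')(S), 195025) = Add(Add(111240, Pow(73, 2), Mul(798, 73)), 195025) = Add(Add(111240, 5329, 58254), 195025) = Add(174823, 195025) = 369848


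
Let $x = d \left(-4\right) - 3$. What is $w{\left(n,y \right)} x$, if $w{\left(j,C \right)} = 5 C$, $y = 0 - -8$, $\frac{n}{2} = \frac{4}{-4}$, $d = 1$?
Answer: $-280$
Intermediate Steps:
$n = -2$ ($n = 2 \frac{4}{-4} = 2 \cdot 4 \left(- \frac{1}{4}\right) = 2 \left(-1\right) = -2$)
$y = 8$ ($y = 0 + 8 = 8$)
$x = -7$ ($x = 1 \left(-4\right) - 3 = -4 - 3 = -7$)
$w{\left(n,y \right)} x = 5 \cdot 8 \left(-7\right) = 40 \left(-7\right) = -280$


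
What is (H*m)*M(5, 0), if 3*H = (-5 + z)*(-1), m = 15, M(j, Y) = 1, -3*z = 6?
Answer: 35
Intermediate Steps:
z = -2 (z = -⅓*6 = -2)
H = 7/3 (H = ((-5 - 2)*(-1))/3 = (-7*(-1))/3 = (⅓)*7 = 7/3 ≈ 2.3333)
(H*m)*M(5, 0) = ((7/3)*15)*1 = 35*1 = 35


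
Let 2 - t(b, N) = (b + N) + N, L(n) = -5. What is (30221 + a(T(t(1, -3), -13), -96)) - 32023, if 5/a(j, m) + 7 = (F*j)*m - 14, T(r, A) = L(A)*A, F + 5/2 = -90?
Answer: -1040076553/577179 ≈ -1802.0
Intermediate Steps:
F = -185/2 (F = -5/2 - 90 = -185/2 ≈ -92.500)
t(b, N) = 2 - b - 2*N (t(b, N) = 2 - ((b + N) + N) = 2 - ((N + b) + N) = 2 - (b + 2*N) = 2 + (-b - 2*N) = 2 - b - 2*N)
T(r, A) = -5*A
a(j, m) = 5/(-21 - 185*j*m/2) (a(j, m) = 5/(-7 + ((-185*j/2)*m - 14)) = 5/(-7 + (-185*j*m/2 - 14)) = 5/(-7 + (-14 - 185*j*m/2)) = 5/(-21 - 185*j*m/2))
(30221 + a(T(t(1, -3), -13), -96)) - 32023 = (30221 - 10/(42 + 185*(-5*(-13))*(-96))) - 32023 = (30221 - 10/(42 + 185*65*(-96))) - 32023 = (30221 - 10/(42 - 1154400)) - 32023 = (30221 - 10/(-1154358)) - 32023 = (30221 - 10*(-1/1154358)) - 32023 = (30221 + 5/577179) - 32023 = 17442926564/577179 - 32023 = -1040076553/577179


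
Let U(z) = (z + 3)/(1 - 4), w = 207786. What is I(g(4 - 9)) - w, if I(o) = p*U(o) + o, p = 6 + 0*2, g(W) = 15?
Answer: -207807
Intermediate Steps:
p = 6 (p = 6 + 0 = 6)
U(z) = -1 - z/3 (U(z) = (3 + z)/(-3) = (3 + z)*(-⅓) = -1 - z/3)
I(o) = -6 - o (I(o) = 6*(-1 - o/3) + o = (-6 - 2*o) + o = -6 - o)
I(g(4 - 9)) - w = (-6 - 1*15) - 1*207786 = (-6 - 15) - 207786 = -21 - 207786 = -207807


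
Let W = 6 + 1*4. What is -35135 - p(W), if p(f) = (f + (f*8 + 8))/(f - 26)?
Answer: -281031/8 ≈ -35129.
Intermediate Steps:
W = 10 (W = 6 + 4 = 10)
p(f) = (8 + 9*f)/(-26 + f) (p(f) = (f + (8*f + 8))/(-26 + f) = (f + (8 + 8*f))/(-26 + f) = (8 + 9*f)/(-26 + f))
-35135 - p(W) = -35135 - (8 + 9*10)/(-26 + 10) = -35135 - (8 + 90)/(-16) = -35135 - (-1)*98/16 = -35135 - 1*(-49/8) = -35135 + 49/8 = -281031/8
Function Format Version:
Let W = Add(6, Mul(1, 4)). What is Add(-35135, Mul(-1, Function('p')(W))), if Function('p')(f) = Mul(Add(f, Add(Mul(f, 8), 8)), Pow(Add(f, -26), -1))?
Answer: Rational(-281031, 8) ≈ -35129.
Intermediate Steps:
W = 10 (W = Add(6, 4) = 10)
Function('p')(f) = Mul(Pow(Add(-26, f), -1), Add(8, Mul(9, f))) (Function('p')(f) = Mul(Add(f, Add(Mul(8, f), 8)), Pow(Add(-26, f), -1)) = Mul(Add(f, Add(8, Mul(8, f))), Pow(Add(-26, f), -1)) = Mul(Add(8, Mul(9, f)), Pow(Add(-26, f), -1)) = Mul(Pow(Add(-26, f), -1), Add(8, Mul(9, f))))
Add(-35135, Mul(-1, Function('p')(W))) = Add(-35135, Mul(-1, Mul(Pow(Add(-26, 10), -1), Add(8, Mul(9, 10))))) = Add(-35135, Mul(-1, Mul(Pow(-16, -1), Add(8, 90)))) = Add(-35135, Mul(-1, Mul(Rational(-1, 16), 98))) = Add(-35135, Mul(-1, Rational(-49, 8))) = Add(-35135, Rational(49, 8)) = Rational(-281031, 8)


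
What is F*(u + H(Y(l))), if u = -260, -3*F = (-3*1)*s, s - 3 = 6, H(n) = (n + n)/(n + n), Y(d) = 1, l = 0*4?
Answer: -2331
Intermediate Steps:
l = 0
H(n) = 1 (H(n) = (2*n)/((2*n)) = (2*n)*(1/(2*n)) = 1)
s = 9 (s = 3 + 6 = 9)
F = 9 (F = -(-3*1)*9/3 = -(-1)*9 = -⅓*(-27) = 9)
F*(u + H(Y(l))) = 9*(-260 + 1) = 9*(-259) = -2331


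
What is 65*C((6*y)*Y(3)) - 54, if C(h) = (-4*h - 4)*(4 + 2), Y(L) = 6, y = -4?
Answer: 223026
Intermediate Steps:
C(h) = -24 - 24*h (C(h) = (-4 - 4*h)*6 = -24 - 24*h)
65*C((6*y)*Y(3)) - 54 = 65*(-24 - 24*6*(-4)*6) - 54 = 65*(-24 - (-576)*6) - 54 = 65*(-24 - 24*(-144)) - 54 = 65*(-24 + 3456) - 54 = 65*3432 - 54 = 223080 - 54 = 223026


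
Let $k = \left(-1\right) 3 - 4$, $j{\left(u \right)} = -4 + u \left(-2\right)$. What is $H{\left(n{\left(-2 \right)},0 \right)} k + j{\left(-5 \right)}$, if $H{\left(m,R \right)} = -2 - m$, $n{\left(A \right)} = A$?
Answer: $6$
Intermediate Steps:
$j{\left(u \right)} = -4 - 2 u$
$k = -7$ ($k = -3 - 4 = -7$)
$H{\left(n{\left(-2 \right)},0 \right)} k + j{\left(-5 \right)} = \left(-2 - -2\right) \left(-7\right) - -6 = \left(-2 + 2\right) \left(-7\right) + \left(-4 + 10\right) = 0 \left(-7\right) + 6 = 0 + 6 = 6$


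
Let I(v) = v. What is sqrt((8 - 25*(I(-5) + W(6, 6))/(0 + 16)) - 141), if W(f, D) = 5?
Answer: I*sqrt(133) ≈ 11.533*I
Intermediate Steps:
sqrt((8 - 25*(I(-5) + W(6, 6))/(0 + 16)) - 141) = sqrt((8 - 25*(-5 + 5)/(0 + 16)) - 141) = sqrt((8 - 0/16) - 141) = sqrt((8 - 25*0) - 141) = sqrt((8 + 0) - 141) = sqrt(8 - 141) = sqrt(-133) = I*sqrt(133)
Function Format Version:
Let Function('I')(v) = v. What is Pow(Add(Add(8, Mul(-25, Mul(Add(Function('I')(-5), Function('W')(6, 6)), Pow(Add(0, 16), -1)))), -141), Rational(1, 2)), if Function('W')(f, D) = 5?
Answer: Mul(I, Pow(133, Rational(1, 2))) ≈ Mul(11.533, I)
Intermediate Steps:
Pow(Add(Add(8, Mul(-25, Mul(Add(Function('I')(-5), Function('W')(6, 6)), Pow(Add(0, 16), -1)))), -141), Rational(1, 2)) = Pow(Add(Add(8, Mul(-25, Mul(Add(-5, 5), Pow(Add(0, 16), -1)))), -141), Rational(1, 2)) = Pow(Add(Add(8, Mul(-25, Mul(0, Pow(16, -1)))), -141), Rational(1, 2)) = Pow(Add(Add(8, Mul(-25, Mul(0, Rational(1, 16)))), -141), Rational(1, 2)) = Pow(Add(Add(8, Mul(-25, 0)), -141), Rational(1, 2)) = Pow(Add(Add(8, 0), -141), Rational(1, 2)) = Pow(Add(8, -141), Rational(1, 2)) = Pow(-133, Rational(1, 2)) = Mul(I, Pow(133, Rational(1, 2)))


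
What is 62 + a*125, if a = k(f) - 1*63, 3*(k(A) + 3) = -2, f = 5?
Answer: -24814/3 ≈ -8271.3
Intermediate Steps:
k(A) = -11/3 (k(A) = -3 + (1/3)*(-2) = -3 - 2/3 = -11/3)
a = -200/3 (a = -11/3 - 1*63 = -11/3 - 63 = -200/3 ≈ -66.667)
62 + a*125 = 62 - 200/3*125 = 62 - 25000/3 = -24814/3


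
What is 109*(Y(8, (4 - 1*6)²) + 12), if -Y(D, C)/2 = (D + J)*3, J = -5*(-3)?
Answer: -13734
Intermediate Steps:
J = 15
Y(D, C) = -90 - 6*D (Y(D, C) = -2*(D + 15)*3 = -2*(15 + D)*3 = -2*(45 + 3*D) = -90 - 6*D)
109*(Y(8, (4 - 1*6)²) + 12) = 109*((-90 - 6*8) + 12) = 109*((-90 - 48) + 12) = 109*(-138 + 12) = 109*(-126) = -13734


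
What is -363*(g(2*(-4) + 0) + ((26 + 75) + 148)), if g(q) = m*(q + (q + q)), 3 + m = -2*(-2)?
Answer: -81675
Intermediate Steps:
m = 1 (m = -3 - 2*(-2) = -3 + 4 = 1)
g(q) = 3*q (g(q) = 1*(q + (q + q)) = 1*(q + 2*q) = 1*(3*q) = 3*q)
-363*(g(2*(-4) + 0) + ((26 + 75) + 148)) = -363*(3*(2*(-4) + 0) + ((26 + 75) + 148)) = -363*(3*(-8 + 0) + (101 + 148)) = -363*(3*(-8) + 249) = -363*(-24 + 249) = -363*225 = -81675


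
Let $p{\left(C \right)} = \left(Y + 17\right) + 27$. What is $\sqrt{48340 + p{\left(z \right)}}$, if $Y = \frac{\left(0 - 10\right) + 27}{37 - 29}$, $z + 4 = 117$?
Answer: $\frac{\sqrt{774178}}{4} \approx 219.97$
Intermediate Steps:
$z = 113$ ($z = -4 + 117 = 113$)
$Y = \frac{17}{8}$ ($Y = \frac{\left(0 - 10\right) + 27}{8} = \left(-10 + 27\right) \frac{1}{8} = 17 \cdot \frac{1}{8} = \frac{17}{8} \approx 2.125$)
$p{\left(C \right)} = \frac{369}{8}$ ($p{\left(C \right)} = \left(\frac{17}{8} + 17\right) + 27 = \frac{153}{8} + 27 = \frac{369}{8}$)
$\sqrt{48340 + p{\left(z \right)}} = \sqrt{48340 + \frac{369}{8}} = \sqrt{\frac{387089}{8}} = \frac{\sqrt{774178}}{4}$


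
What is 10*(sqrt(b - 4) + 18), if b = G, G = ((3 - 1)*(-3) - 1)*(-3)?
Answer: 180 + 10*sqrt(17) ≈ 221.23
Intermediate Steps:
G = 21 (G = (2*(-3) - 1)*(-3) = (-6 - 1)*(-3) = -7*(-3) = 21)
b = 21
10*(sqrt(b - 4) + 18) = 10*(sqrt(21 - 4) + 18) = 10*(sqrt(17) + 18) = 10*(18 + sqrt(17)) = 180 + 10*sqrt(17)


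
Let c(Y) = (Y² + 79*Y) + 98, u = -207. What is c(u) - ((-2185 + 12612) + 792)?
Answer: 15375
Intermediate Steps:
c(Y) = 98 + Y² + 79*Y
c(u) - ((-2185 + 12612) + 792) = (98 + (-207)² + 79*(-207)) - ((-2185 + 12612) + 792) = (98 + 42849 - 16353) - (10427 + 792) = 26594 - 1*11219 = 26594 - 11219 = 15375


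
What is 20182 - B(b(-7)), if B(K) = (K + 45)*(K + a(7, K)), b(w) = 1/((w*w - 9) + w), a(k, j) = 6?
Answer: 21682484/1089 ≈ 19910.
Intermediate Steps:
b(w) = 1/(-9 + w + w²) (b(w) = 1/((w² - 9) + w) = 1/((-9 + w²) + w) = 1/(-9 + w + w²))
B(K) = (6 + K)*(45 + K) (B(K) = (K + 45)*(K + 6) = (45 + K)*(6 + K) = (6 + K)*(45 + K))
20182 - B(b(-7)) = 20182 - (270 + (1/(-9 - 7 + (-7)²))² + 51/(-9 - 7 + (-7)²)) = 20182 - (270 + (1/(-9 - 7 + 49))² + 51/(-9 - 7 + 49)) = 20182 - (270 + (1/33)² + 51/33) = 20182 - (270 + (1/33)² + 51*(1/33)) = 20182 - (270 + 1/1089 + 17/11) = 20182 - 1*295714/1089 = 20182 - 295714/1089 = 21682484/1089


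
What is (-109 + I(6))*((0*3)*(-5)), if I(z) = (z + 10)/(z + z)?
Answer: 0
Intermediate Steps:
I(z) = (10 + z)/(2*z) (I(z) = (10 + z)/((2*z)) = (10 + z)*(1/(2*z)) = (10 + z)/(2*z))
(-109 + I(6))*((0*3)*(-5)) = (-109 + (½)*(10 + 6)/6)*((0*3)*(-5)) = (-109 + (½)*(⅙)*16)*(0*(-5)) = (-109 + 4/3)*0 = -323/3*0 = 0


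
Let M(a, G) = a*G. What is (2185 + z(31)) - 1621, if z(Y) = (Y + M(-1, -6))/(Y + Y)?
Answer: 35005/62 ≈ 564.60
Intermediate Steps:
M(a, G) = G*a
z(Y) = (6 + Y)/(2*Y) (z(Y) = (Y - 6*(-1))/(Y + Y) = (Y + 6)/((2*Y)) = (6 + Y)*(1/(2*Y)) = (6 + Y)/(2*Y))
(2185 + z(31)) - 1621 = (2185 + (½)*(6 + 31)/31) - 1621 = (2185 + (½)*(1/31)*37) - 1621 = (2185 + 37/62) - 1621 = 135507/62 - 1621 = 35005/62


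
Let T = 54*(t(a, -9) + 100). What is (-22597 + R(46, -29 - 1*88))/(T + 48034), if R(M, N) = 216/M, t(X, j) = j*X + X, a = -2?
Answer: -519623/1248854 ≈ -0.41608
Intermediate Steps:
t(X, j) = X + X*j (t(X, j) = X*j + X = X + X*j)
T = 6264 (T = 54*(-2*(1 - 9) + 100) = 54*(-2*(-8) + 100) = 54*(16 + 100) = 54*116 = 6264)
(-22597 + R(46, -29 - 1*88))/(T + 48034) = (-22597 + 216/46)/(6264 + 48034) = (-22597 + 216*(1/46))/54298 = (-22597 + 108/23)*(1/54298) = -519623/23*1/54298 = -519623/1248854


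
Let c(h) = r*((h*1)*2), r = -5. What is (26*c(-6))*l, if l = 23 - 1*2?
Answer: 32760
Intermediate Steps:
l = 21 (l = 23 - 2 = 21)
c(h) = -10*h (c(h) = -5*h*1*2 = -5*h*2 = -10*h)
(26*c(-6))*l = (26*(-10*(-6)))*21 = (26*60)*21 = 1560*21 = 32760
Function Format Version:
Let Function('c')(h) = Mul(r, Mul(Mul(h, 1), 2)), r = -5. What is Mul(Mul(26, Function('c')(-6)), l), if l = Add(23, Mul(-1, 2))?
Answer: 32760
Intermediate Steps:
l = 21 (l = Add(23, -2) = 21)
Function('c')(h) = Mul(-10, h) (Function('c')(h) = Mul(-5, Mul(Mul(h, 1), 2)) = Mul(-5, Mul(h, 2)) = Mul(-5, Mul(2, h)) = Mul(-10, h))
Mul(Mul(26, Function('c')(-6)), l) = Mul(Mul(26, Mul(-10, -6)), 21) = Mul(Mul(26, 60), 21) = Mul(1560, 21) = 32760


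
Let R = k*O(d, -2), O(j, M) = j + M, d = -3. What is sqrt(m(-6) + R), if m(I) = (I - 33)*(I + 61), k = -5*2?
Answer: I*sqrt(2095) ≈ 45.771*I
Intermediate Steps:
k = -10
m(I) = (-33 + I)*(61 + I)
O(j, M) = M + j
R = 50 (R = -10*(-2 - 3) = -10*(-5) = 50)
sqrt(m(-6) + R) = sqrt((-2013 + (-6)**2 + 28*(-6)) + 50) = sqrt((-2013 + 36 - 168) + 50) = sqrt(-2145 + 50) = sqrt(-2095) = I*sqrt(2095)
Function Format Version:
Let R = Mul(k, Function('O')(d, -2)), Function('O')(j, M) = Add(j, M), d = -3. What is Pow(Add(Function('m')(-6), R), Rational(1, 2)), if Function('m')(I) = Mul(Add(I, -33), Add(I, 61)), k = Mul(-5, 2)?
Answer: Mul(I, Pow(2095, Rational(1, 2))) ≈ Mul(45.771, I)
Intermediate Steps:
k = -10
Function('m')(I) = Mul(Add(-33, I), Add(61, I))
Function('O')(j, M) = Add(M, j)
R = 50 (R = Mul(-10, Add(-2, -3)) = Mul(-10, -5) = 50)
Pow(Add(Function('m')(-6), R), Rational(1, 2)) = Pow(Add(Add(-2013, Pow(-6, 2), Mul(28, -6)), 50), Rational(1, 2)) = Pow(Add(Add(-2013, 36, -168), 50), Rational(1, 2)) = Pow(Add(-2145, 50), Rational(1, 2)) = Pow(-2095, Rational(1, 2)) = Mul(I, Pow(2095, Rational(1, 2)))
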